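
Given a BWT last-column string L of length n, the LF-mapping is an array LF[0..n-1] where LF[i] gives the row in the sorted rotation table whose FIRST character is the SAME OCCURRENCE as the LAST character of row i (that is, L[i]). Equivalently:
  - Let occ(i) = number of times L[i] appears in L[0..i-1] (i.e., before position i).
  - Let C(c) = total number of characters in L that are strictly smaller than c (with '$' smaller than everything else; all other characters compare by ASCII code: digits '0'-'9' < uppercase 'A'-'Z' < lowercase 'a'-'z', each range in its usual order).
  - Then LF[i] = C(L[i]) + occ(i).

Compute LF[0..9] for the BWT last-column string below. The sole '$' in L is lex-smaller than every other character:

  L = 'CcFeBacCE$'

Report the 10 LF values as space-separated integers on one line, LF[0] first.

Answer: 2 7 5 9 1 6 8 3 4 0

Derivation:
Char counts: '$':1, 'B':1, 'C':2, 'E':1, 'F':1, 'a':1, 'c':2, 'e':1
C (first-col start): C('$')=0, C('B')=1, C('C')=2, C('E')=4, C('F')=5, C('a')=6, C('c')=7, C('e')=9
L[0]='C': occ=0, LF[0]=C('C')+0=2+0=2
L[1]='c': occ=0, LF[1]=C('c')+0=7+0=7
L[2]='F': occ=0, LF[2]=C('F')+0=5+0=5
L[3]='e': occ=0, LF[3]=C('e')+0=9+0=9
L[4]='B': occ=0, LF[4]=C('B')+0=1+0=1
L[5]='a': occ=0, LF[5]=C('a')+0=6+0=6
L[6]='c': occ=1, LF[6]=C('c')+1=7+1=8
L[7]='C': occ=1, LF[7]=C('C')+1=2+1=3
L[8]='E': occ=0, LF[8]=C('E')+0=4+0=4
L[9]='$': occ=0, LF[9]=C('$')+0=0+0=0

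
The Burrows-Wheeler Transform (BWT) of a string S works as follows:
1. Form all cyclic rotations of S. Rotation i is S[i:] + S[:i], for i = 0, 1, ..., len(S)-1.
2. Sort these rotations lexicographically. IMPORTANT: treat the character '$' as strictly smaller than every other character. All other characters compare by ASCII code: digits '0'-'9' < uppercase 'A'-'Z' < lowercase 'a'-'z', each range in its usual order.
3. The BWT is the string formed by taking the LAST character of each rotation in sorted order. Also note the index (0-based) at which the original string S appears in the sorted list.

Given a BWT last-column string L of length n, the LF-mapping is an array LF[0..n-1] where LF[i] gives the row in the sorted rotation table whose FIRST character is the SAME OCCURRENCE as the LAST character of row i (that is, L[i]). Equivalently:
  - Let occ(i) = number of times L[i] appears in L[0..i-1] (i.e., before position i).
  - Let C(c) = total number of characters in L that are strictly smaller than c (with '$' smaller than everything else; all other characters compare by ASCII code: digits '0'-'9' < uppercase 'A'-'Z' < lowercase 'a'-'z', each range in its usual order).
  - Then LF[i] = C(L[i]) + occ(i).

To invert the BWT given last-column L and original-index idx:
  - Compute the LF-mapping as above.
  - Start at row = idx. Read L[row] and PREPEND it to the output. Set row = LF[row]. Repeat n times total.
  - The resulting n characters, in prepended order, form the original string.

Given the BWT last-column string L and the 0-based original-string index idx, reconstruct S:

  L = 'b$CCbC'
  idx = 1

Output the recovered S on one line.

Answer: CCCbb$

Derivation:
LF mapping: 4 0 1 2 5 3
Walk LF starting at row 1, prepending L[row]:
  step 1: row=1, L[1]='$', prepend. Next row=LF[1]=0
  step 2: row=0, L[0]='b', prepend. Next row=LF[0]=4
  step 3: row=4, L[4]='b', prepend. Next row=LF[4]=5
  step 4: row=5, L[5]='C', prepend. Next row=LF[5]=3
  step 5: row=3, L[3]='C', prepend. Next row=LF[3]=2
  step 6: row=2, L[2]='C', prepend. Next row=LF[2]=1
Reversed output: CCCbb$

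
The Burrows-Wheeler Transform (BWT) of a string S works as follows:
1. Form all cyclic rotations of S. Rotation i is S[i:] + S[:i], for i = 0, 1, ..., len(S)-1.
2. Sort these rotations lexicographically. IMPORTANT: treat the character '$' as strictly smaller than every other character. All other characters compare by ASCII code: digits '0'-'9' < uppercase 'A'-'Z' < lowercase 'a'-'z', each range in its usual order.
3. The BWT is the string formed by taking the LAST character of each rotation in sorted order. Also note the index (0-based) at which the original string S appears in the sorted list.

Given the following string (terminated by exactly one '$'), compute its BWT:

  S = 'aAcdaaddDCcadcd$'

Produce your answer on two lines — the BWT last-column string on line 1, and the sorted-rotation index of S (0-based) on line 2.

Answer: daDd$dcaCdAcdcaa
4

Derivation:
All 16 rotations (rotation i = S[i:]+S[:i]):
  rot[0] = aAcdaaddDCcadcd$
  rot[1] = AcdaaddDCcadcd$a
  rot[2] = cdaaddDCcadcd$aA
  rot[3] = daaddDCcadcd$aAc
  rot[4] = aaddDCcadcd$aAcd
  rot[5] = addDCcadcd$aAcda
  rot[6] = ddDCcadcd$aAcdaa
  rot[7] = dDCcadcd$aAcdaad
  rot[8] = DCcadcd$aAcdaadd
  rot[9] = Ccadcd$aAcdaaddD
  rot[10] = cadcd$aAcdaaddDC
  rot[11] = adcd$aAcdaaddDCc
  rot[12] = dcd$aAcdaaddDCca
  rot[13] = cd$aAcdaaddDCcad
  rot[14] = d$aAcdaaddDCcadc
  rot[15] = $aAcdaaddDCcadcd
Sorted (with $ < everything):
  sorted[0] = $aAcdaaddDCcadcd  (last char: 'd')
  sorted[1] = AcdaaddDCcadcd$a  (last char: 'a')
  sorted[2] = Ccadcd$aAcdaaddD  (last char: 'D')
  sorted[3] = DCcadcd$aAcdaadd  (last char: 'd')
  sorted[4] = aAcdaaddDCcadcd$  (last char: '$')
  sorted[5] = aaddDCcadcd$aAcd  (last char: 'd')
  sorted[6] = adcd$aAcdaaddDCc  (last char: 'c')
  sorted[7] = addDCcadcd$aAcda  (last char: 'a')
  sorted[8] = cadcd$aAcdaaddDC  (last char: 'C')
  sorted[9] = cd$aAcdaaddDCcad  (last char: 'd')
  sorted[10] = cdaaddDCcadcd$aA  (last char: 'A')
  sorted[11] = d$aAcdaaddDCcadc  (last char: 'c')
  sorted[12] = dDCcadcd$aAcdaad  (last char: 'd')
  sorted[13] = daaddDCcadcd$aAc  (last char: 'c')
  sorted[14] = dcd$aAcdaaddDCca  (last char: 'a')
  sorted[15] = ddDCcadcd$aAcdaa  (last char: 'a')
Last column: daDd$dcaCdAcdcaa
Original string S is at sorted index 4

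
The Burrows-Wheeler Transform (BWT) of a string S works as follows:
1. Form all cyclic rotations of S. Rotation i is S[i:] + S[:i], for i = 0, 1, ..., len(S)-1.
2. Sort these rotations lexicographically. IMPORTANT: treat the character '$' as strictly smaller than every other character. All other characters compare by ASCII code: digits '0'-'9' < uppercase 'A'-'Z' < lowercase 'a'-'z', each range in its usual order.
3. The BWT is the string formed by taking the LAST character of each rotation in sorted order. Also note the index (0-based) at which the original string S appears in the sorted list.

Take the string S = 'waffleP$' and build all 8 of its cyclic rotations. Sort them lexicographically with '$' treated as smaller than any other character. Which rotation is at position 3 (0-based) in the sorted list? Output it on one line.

Answer: eP$waffl

Derivation:
All 8 rotations (rotation i = S[i:]+S[:i]):
  rot[0] = waffleP$
  rot[1] = affleP$w
  rot[2] = ffleP$wa
  rot[3] = fleP$waf
  rot[4] = leP$waff
  rot[5] = eP$waffl
  rot[6] = P$waffle
  rot[7] = $waffleP
Sorted (with $ < everything):
  sorted[0] = $waffleP
  sorted[1] = P$waffle
  sorted[2] = affleP$w
  sorted[3] = eP$waffl
  sorted[4] = ffleP$wa
  sorted[5] = fleP$waf
  sorted[6] = leP$waff
  sorted[7] = waffleP$
sorted[3] = eP$waffl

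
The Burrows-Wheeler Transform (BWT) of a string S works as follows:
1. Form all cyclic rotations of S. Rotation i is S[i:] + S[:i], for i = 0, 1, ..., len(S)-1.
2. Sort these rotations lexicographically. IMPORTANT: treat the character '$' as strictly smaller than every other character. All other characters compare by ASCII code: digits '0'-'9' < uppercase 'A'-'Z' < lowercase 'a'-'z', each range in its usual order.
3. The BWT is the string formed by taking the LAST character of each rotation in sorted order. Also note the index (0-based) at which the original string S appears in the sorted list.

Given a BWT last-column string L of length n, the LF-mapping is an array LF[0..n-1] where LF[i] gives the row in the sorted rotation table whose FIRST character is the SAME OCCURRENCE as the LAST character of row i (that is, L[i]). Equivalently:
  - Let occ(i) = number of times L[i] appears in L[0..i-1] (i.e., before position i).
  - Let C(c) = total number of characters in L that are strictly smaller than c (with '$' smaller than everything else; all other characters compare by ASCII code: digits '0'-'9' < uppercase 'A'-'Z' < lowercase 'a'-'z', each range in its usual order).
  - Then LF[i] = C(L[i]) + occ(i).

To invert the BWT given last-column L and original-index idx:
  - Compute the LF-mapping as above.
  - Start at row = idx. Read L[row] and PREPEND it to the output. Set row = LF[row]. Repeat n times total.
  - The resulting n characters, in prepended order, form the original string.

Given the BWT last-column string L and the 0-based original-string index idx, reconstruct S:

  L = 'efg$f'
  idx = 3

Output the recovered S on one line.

Answer: fgfe$

Derivation:
LF mapping: 1 2 4 0 3
Walk LF starting at row 3, prepending L[row]:
  step 1: row=3, L[3]='$', prepend. Next row=LF[3]=0
  step 2: row=0, L[0]='e', prepend. Next row=LF[0]=1
  step 3: row=1, L[1]='f', prepend. Next row=LF[1]=2
  step 4: row=2, L[2]='g', prepend. Next row=LF[2]=4
  step 5: row=4, L[4]='f', prepend. Next row=LF[4]=3
Reversed output: fgfe$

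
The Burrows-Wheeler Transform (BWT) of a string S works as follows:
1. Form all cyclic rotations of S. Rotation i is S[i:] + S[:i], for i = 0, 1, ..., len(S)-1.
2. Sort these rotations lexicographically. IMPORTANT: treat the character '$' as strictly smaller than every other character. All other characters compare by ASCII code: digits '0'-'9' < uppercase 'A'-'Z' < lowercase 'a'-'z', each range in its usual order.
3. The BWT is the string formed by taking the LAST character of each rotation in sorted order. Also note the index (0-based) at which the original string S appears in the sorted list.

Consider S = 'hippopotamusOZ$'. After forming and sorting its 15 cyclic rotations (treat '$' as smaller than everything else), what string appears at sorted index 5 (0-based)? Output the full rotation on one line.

All 15 rotations (rotation i = S[i:]+S[:i]):
  rot[0] = hippopotamusOZ$
  rot[1] = ippopotamusOZ$h
  rot[2] = ppopotamusOZ$hi
  rot[3] = popotamusOZ$hip
  rot[4] = opotamusOZ$hipp
  rot[5] = potamusOZ$hippo
  rot[6] = otamusOZ$hippop
  rot[7] = tamusOZ$hippopo
  rot[8] = amusOZ$hippopot
  rot[9] = musOZ$hippopota
  rot[10] = usOZ$hippopotam
  rot[11] = sOZ$hippopotamu
  rot[12] = OZ$hippopotamus
  rot[13] = Z$hippopotamusO
  rot[14] = $hippopotamusOZ
Sorted (with $ < everything):
  sorted[0] = $hippopotamusOZ
  sorted[1] = OZ$hippopotamus
  sorted[2] = Z$hippopotamusO
  sorted[3] = amusOZ$hippopot
  sorted[4] = hippopotamusOZ$
  sorted[5] = ippopotamusOZ$h
  sorted[6] = musOZ$hippopota
  sorted[7] = opotamusOZ$hipp
  sorted[8] = otamusOZ$hippop
  sorted[9] = popotamusOZ$hip
  sorted[10] = potamusOZ$hippo
  sorted[11] = ppopotamusOZ$hi
  sorted[12] = sOZ$hippopotamu
  sorted[13] = tamusOZ$hippopo
  sorted[14] = usOZ$hippopotam
sorted[5] = ippopotamusOZ$h

Answer: ippopotamusOZ$h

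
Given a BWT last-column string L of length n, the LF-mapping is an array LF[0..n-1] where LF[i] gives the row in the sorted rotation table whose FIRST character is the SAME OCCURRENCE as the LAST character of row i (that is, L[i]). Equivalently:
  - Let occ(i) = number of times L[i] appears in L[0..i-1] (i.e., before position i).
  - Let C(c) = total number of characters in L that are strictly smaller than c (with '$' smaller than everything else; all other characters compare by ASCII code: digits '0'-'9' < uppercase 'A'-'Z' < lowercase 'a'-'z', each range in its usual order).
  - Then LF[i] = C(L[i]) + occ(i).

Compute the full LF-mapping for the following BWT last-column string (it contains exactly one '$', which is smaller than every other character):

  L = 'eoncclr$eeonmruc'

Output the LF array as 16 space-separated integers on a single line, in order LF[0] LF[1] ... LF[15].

Answer: 4 11 9 1 2 7 13 0 5 6 12 10 8 14 15 3

Derivation:
Char counts: '$':1, 'c':3, 'e':3, 'l':1, 'm':1, 'n':2, 'o':2, 'r':2, 'u':1
C (first-col start): C('$')=0, C('c')=1, C('e')=4, C('l')=7, C('m')=8, C('n')=9, C('o')=11, C('r')=13, C('u')=15
L[0]='e': occ=0, LF[0]=C('e')+0=4+0=4
L[1]='o': occ=0, LF[1]=C('o')+0=11+0=11
L[2]='n': occ=0, LF[2]=C('n')+0=9+0=9
L[3]='c': occ=0, LF[3]=C('c')+0=1+0=1
L[4]='c': occ=1, LF[4]=C('c')+1=1+1=2
L[5]='l': occ=0, LF[5]=C('l')+0=7+0=7
L[6]='r': occ=0, LF[6]=C('r')+0=13+0=13
L[7]='$': occ=0, LF[7]=C('$')+0=0+0=0
L[8]='e': occ=1, LF[8]=C('e')+1=4+1=5
L[9]='e': occ=2, LF[9]=C('e')+2=4+2=6
L[10]='o': occ=1, LF[10]=C('o')+1=11+1=12
L[11]='n': occ=1, LF[11]=C('n')+1=9+1=10
L[12]='m': occ=0, LF[12]=C('m')+0=8+0=8
L[13]='r': occ=1, LF[13]=C('r')+1=13+1=14
L[14]='u': occ=0, LF[14]=C('u')+0=15+0=15
L[15]='c': occ=2, LF[15]=C('c')+2=1+2=3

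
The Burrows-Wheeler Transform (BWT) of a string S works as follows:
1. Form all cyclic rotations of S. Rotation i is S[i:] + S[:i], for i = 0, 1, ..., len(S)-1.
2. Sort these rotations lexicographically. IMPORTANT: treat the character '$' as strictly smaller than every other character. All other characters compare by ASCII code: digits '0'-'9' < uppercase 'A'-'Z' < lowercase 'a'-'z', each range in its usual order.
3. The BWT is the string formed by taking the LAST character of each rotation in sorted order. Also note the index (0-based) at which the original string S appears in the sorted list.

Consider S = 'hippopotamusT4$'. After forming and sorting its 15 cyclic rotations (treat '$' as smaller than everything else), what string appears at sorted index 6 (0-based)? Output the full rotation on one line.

All 15 rotations (rotation i = S[i:]+S[:i]):
  rot[0] = hippopotamusT4$
  rot[1] = ippopotamusT4$h
  rot[2] = ppopotamusT4$hi
  rot[3] = popotamusT4$hip
  rot[4] = opotamusT4$hipp
  rot[5] = potamusT4$hippo
  rot[6] = otamusT4$hippop
  rot[7] = tamusT4$hippopo
  rot[8] = amusT4$hippopot
  rot[9] = musT4$hippopota
  rot[10] = usT4$hippopotam
  rot[11] = sT4$hippopotamu
  rot[12] = T4$hippopotamus
  rot[13] = 4$hippopotamusT
  rot[14] = $hippopotamusT4
Sorted (with $ < everything):
  sorted[0] = $hippopotamusT4
  sorted[1] = 4$hippopotamusT
  sorted[2] = T4$hippopotamus
  sorted[3] = amusT4$hippopot
  sorted[4] = hippopotamusT4$
  sorted[5] = ippopotamusT4$h
  sorted[6] = musT4$hippopota
  sorted[7] = opotamusT4$hipp
  sorted[8] = otamusT4$hippop
  sorted[9] = popotamusT4$hip
  sorted[10] = potamusT4$hippo
  sorted[11] = ppopotamusT4$hi
  sorted[12] = sT4$hippopotamu
  sorted[13] = tamusT4$hippopo
  sorted[14] = usT4$hippopotam
sorted[6] = musT4$hippopota

Answer: musT4$hippopota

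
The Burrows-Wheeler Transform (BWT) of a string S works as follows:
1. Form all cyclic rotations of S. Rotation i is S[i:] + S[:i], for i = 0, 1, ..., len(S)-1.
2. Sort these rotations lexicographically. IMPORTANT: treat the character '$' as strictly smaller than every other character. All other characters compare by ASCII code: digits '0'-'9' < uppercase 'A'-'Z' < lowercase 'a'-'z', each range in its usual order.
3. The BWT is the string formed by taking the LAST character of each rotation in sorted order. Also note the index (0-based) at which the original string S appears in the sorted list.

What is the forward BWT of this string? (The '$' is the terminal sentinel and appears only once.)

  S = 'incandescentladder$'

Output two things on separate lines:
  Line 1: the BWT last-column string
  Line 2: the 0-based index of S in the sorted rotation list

All 19 rotations (rotation i = S[i:]+S[:i]):
  rot[0] = incandescentladder$
  rot[1] = ncandescentladder$i
  rot[2] = candescentladder$in
  rot[3] = andescentladder$inc
  rot[4] = ndescentladder$inca
  rot[5] = descentladder$incan
  rot[6] = escentladder$incand
  rot[7] = scentladder$incande
  rot[8] = centladder$incandes
  rot[9] = entladder$incandesc
  rot[10] = ntladder$incandesce
  rot[11] = tladder$incandescen
  rot[12] = ladder$incandescent
  rot[13] = adder$incandescentl
  rot[14] = dder$incandescentla
  rot[15] = der$incandescentlad
  rot[16] = er$incandescentladd
  rot[17] = r$incandescentladde
  rot[18] = $incandescentladder
Sorted (with $ < everything):
  sorted[0] = $incandescentladder  (last char: 'r')
  sorted[1] = adder$incandescentl  (last char: 'l')
  sorted[2] = andescentladder$inc  (last char: 'c')
  sorted[3] = candescentladder$in  (last char: 'n')
  sorted[4] = centladder$incandes  (last char: 's')
  sorted[5] = dder$incandescentla  (last char: 'a')
  sorted[6] = der$incandescentlad  (last char: 'd')
  sorted[7] = descentladder$incan  (last char: 'n')
  sorted[8] = entladder$incandesc  (last char: 'c')
  sorted[9] = er$incandescentladd  (last char: 'd')
  sorted[10] = escentladder$incand  (last char: 'd')
  sorted[11] = incandescentladder$  (last char: '$')
  sorted[12] = ladder$incandescent  (last char: 't')
  sorted[13] = ncandescentladder$i  (last char: 'i')
  sorted[14] = ndescentladder$inca  (last char: 'a')
  sorted[15] = ntladder$incandesce  (last char: 'e')
  sorted[16] = r$incandescentladde  (last char: 'e')
  sorted[17] = scentladder$incande  (last char: 'e')
  sorted[18] = tladder$incandescen  (last char: 'n')
Last column: rlcnsadncdd$tiaeeen
Original string S is at sorted index 11

Answer: rlcnsadncdd$tiaeeen
11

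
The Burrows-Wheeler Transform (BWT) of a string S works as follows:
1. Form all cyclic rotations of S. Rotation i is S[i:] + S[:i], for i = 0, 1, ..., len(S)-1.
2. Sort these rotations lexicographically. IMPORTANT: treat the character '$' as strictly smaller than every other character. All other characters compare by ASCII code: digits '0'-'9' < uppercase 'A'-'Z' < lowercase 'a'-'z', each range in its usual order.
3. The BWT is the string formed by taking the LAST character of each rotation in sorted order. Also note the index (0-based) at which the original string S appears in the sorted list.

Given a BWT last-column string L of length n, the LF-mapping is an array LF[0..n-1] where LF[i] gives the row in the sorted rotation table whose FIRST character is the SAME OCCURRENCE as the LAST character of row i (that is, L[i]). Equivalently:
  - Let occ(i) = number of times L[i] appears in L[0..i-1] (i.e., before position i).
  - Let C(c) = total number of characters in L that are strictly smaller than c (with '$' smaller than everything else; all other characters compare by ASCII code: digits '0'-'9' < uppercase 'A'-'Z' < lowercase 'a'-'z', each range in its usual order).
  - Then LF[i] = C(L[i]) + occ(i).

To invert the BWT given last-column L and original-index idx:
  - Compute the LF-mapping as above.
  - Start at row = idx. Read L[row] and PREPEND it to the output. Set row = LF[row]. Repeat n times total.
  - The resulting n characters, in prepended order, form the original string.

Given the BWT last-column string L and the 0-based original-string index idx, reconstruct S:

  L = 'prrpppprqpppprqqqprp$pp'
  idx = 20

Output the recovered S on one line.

LF mapping: 1 18 19 2 3 4 5 20 14 6 7 8 9 21 15 16 17 10 22 11 0 12 13
Walk LF starting at row 20, prepending L[row]:
  step 1: row=20, L[20]='$', prepend. Next row=LF[20]=0
  step 2: row=0, L[0]='p', prepend. Next row=LF[0]=1
  step 3: row=1, L[1]='r', prepend. Next row=LF[1]=18
  step 4: row=18, L[18]='r', prepend. Next row=LF[18]=22
  step 5: row=22, L[22]='p', prepend. Next row=LF[22]=13
  step 6: row=13, L[13]='r', prepend. Next row=LF[13]=21
  step 7: row=21, L[21]='p', prepend. Next row=LF[21]=12
  step 8: row=12, L[12]='p', prepend. Next row=LF[12]=9
  step 9: row=9, L[9]='p', prepend. Next row=LF[9]=6
  step 10: row=6, L[6]='p', prepend. Next row=LF[6]=5
  step 11: row=5, L[5]='p', prepend. Next row=LF[5]=4
  step 12: row=4, L[4]='p', prepend. Next row=LF[4]=3
  step 13: row=3, L[3]='p', prepend. Next row=LF[3]=2
  step 14: row=2, L[2]='r', prepend. Next row=LF[2]=19
  step 15: row=19, L[19]='p', prepend. Next row=LF[19]=11
  step 16: row=11, L[11]='p', prepend. Next row=LF[11]=8
  step 17: row=8, L[8]='q', prepend. Next row=LF[8]=14
  step 18: row=14, L[14]='q', prepend. Next row=LF[14]=15
  step 19: row=15, L[15]='q', prepend. Next row=LF[15]=16
  step 20: row=16, L[16]='q', prepend. Next row=LF[16]=17
  step 21: row=17, L[17]='p', prepend. Next row=LF[17]=10
  step 22: row=10, L[10]='p', prepend. Next row=LF[10]=7
  step 23: row=7, L[7]='r', prepend. Next row=LF[7]=20
Reversed output: rppqqqqpprppppppprprrp$

Answer: rppqqqqpprppppppprprrp$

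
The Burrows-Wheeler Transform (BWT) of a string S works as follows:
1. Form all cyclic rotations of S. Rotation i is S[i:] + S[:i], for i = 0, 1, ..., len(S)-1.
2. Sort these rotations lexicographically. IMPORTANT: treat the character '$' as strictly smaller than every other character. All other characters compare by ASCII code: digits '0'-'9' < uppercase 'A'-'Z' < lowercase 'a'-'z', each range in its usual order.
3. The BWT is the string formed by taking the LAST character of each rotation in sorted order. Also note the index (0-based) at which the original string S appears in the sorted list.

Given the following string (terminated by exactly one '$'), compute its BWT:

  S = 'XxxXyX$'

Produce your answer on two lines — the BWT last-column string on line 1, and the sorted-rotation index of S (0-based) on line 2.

Answer: Xy$xxXX
2

Derivation:
All 7 rotations (rotation i = S[i:]+S[:i]):
  rot[0] = XxxXyX$
  rot[1] = xxXyX$X
  rot[2] = xXyX$Xx
  rot[3] = XyX$Xxx
  rot[4] = yX$XxxX
  rot[5] = X$XxxXy
  rot[6] = $XxxXyX
Sorted (with $ < everything):
  sorted[0] = $XxxXyX  (last char: 'X')
  sorted[1] = X$XxxXy  (last char: 'y')
  sorted[2] = XxxXyX$  (last char: '$')
  sorted[3] = XyX$Xxx  (last char: 'x')
  sorted[4] = xXyX$Xx  (last char: 'x')
  sorted[5] = xxXyX$X  (last char: 'X')
  sorted[6] = yX$XxxX  (last char: 'X')
Last column: Xy$xxXX
Original string S is at sorted index 2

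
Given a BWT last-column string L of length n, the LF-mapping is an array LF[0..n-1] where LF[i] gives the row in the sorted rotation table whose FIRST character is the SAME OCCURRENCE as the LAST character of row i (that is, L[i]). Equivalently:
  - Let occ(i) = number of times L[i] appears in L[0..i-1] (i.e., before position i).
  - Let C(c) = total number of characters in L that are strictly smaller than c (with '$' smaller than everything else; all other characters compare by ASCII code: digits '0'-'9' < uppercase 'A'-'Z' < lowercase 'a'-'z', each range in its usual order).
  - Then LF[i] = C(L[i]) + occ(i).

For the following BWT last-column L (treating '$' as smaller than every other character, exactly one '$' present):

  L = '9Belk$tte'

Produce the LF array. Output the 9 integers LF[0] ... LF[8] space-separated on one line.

Char counts: '$':1, '9':1, 'B':1, 'e':2, 'k':1, 'l':1, 't':2
C (first-col start): C('$')=0, C('9')=1, C('B')=2, C('e')=3, C('k')=5, C('l')=6, C('t')=7
L[0]='9': occ=0, LF[0]=C('9')+0=1+0=1
L[1]='B': occ=0, LF[1]=C('B')+0=2+0=2
L[2]='e': occ=0, LF[2]=C('e')+0=3+0=3
L[3]='l': occ=0, LF[3]=C('l')+0=6+0=6
L[4]='k': occ=0, LF[4]=C('k')+0=5+0=5
L[5]='$': occ=0, LF[5]=C('$')+0=0+0=0
L[6]='t': occ=0, LF[6]=C('t')+0=7+0=7
L[7]='t': occ=1, LF[7]=C('t')+1=7+1=8
L[8]='e': occ=1, LF[8]=C('e')+1=3+1=4

Answer: 1 2 3 6 5 0 7 8 4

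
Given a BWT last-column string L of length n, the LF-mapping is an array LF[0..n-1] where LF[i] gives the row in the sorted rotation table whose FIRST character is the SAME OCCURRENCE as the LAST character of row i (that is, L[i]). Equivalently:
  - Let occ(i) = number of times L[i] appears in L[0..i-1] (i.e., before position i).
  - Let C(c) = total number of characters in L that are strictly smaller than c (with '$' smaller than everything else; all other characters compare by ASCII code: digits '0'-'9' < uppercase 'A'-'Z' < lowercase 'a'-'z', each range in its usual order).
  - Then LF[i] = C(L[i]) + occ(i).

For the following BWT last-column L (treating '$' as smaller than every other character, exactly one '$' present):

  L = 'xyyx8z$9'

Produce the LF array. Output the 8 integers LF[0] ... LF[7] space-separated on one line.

Answer: 3 5 6 4 1 7 0 2

Derivation:
Char counts: '$':1, '8':1, '9':1, 'x':2, 'y':2, 'z':1
C (first-col start): C('$')=0, C('8')=1, C('9')=2, C('x')=3, C('y')=5, C('z')=7
L[0]='x': occ=0, LF[0]=C('x')+0=3+0=3
L[1]='y': occ=0, LF[1]=C('y')+0=5+0=5
L[2]='y': occ=1, LF[2]=C('y')+1=5+1=6
L[3]='x': occ=1, LF[3]=C('x')+1=3+1=4
L[4]='8': occ=0, LF[4]=C('8')+0=1+0=1
L[5]='z': occ=0, LF[5]=C('z')+0=7+0=7
L[6]='$': occ=0, LF[6]=C('$')+0=0+0=0
L[7]='9': occ=0, LF[7]=C('9')+0=2+0=2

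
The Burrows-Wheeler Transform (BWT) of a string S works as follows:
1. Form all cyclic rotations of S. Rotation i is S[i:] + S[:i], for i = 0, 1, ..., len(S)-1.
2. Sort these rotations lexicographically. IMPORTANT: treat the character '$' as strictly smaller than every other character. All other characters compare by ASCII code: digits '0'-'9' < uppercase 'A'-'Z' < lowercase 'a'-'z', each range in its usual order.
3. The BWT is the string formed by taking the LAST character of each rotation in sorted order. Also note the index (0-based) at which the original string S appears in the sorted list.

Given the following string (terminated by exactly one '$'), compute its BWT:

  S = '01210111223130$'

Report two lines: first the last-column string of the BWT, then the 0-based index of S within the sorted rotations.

Answer: 031$20101311212
3

Derivation:
All 15 rotations (rotation i = S[i:]+S[:i]):
  rot[0] = 01210111223130$
  rot[1] = 1210111223130$0
  rot[2] = 210111223130$01
  rot[3] = 10111223130$012
  rot[4] = 0111223130$0121
  rot[5] = 111223130$01210
  rot[6] = 11223130$012101
  rot[7] = 1223130$0121011
  rot[8] = 223130$01210111
  rot[9] = 23130$012101112
  rot[10] = 3130$0121011122
  rot[11] = 130$01210111223
  rot[12] = 30$012101112231
  rot[13] = 0$0121011122313
  rot[14] = $01210111223130
Sorted (with $ < everything):
  sorted[0] = $01210111223130  (last char: '0')
  sorted[1] = 0$0121011122313  (last char: '3')
  sorted[2] = 0111223130$0121  (last char: '1')
  sorted[3] = 01210111223130$  (last char: '$')
  sorted[4] = 10111223130$012  (last char: '2')
  sorted[5] = 111223130$01210  (last char: '0')
  sorted[6] = 11223130$012101  (last char: '1')
  sorted[7] = 1210111223130$0  (last char: '0')
  sorted[8] = 1223130$0121011  (last char: '1')
  sorted[9] = 130$01210111223  (last char: '3')
  sorted[10] = 210111223130$01  (last char: '1')
  sorted[11] = 223130$01210111  (last char: '1')
  sorted[12] = 23130$012101112  (last char: '2')
  sorted[13] = 30$012101112231  (last char: '1')
  sorted[14] = 3130$0121011122  (last char: '2')
Last column: 031$20101311212
Original string S is at sorted index 3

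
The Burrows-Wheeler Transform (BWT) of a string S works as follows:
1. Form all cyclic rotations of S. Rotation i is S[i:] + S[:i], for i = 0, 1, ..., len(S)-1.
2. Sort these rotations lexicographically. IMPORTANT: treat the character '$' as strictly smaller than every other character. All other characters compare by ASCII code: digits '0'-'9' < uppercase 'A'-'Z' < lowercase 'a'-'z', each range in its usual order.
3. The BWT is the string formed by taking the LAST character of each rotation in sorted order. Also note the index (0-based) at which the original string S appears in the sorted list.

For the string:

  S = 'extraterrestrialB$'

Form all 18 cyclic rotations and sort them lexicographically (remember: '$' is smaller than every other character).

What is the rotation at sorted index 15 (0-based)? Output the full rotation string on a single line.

Answer: traterrestrialB$ex

Derivation:
All 18 rotations (rotation i = S[i:]+S[:i]):
  rot[0] = extraterrestrialB$
  rot[1] = xtraterrestrialB$e
  rot[2] = traterrestrialB$ex
  rot[3] = raterrestrialB$ext
  rot[4] = aterrestrialB$extr
  rot[5] = terrestrialB$extra
  rot[6] = errestrialB$extrat
  rot[7] = rrestrialB$extrate
  rot[8] = restrialB$extrater
  rot[9] = estrialB$extraterr
  rot[10] = strialB$extraterre
  rot[11] = trialB$extraterres
  rot[12] = rialB$extraterrest
  rot[13] = ialB$extraterrestr
  rot[14] = alB$extraterrestri
  rot[15] = lB$extraterrestria
  rot[16] = B$extraterrestrial
  rot[17] = $extraterrestrialB
Sorted (with $ < everything):
  sorted[0] = $extraterrestrialB
  sorted[1] = B$extraterrestrial
  sorted[2] = alB$extraterrestri
  sorted[3] = aterrestrialB$extr
  sorted[4] = errestrialB$extrat
  sorted[5] = estrialB$extraterr
  sorted[6] = extraterrestrialB$
  sorted[7] = ialB$extraterrestr
  sorted[8] = lB$extraterrestria
  sorted[9] = raterrestrialB$ext
  sorted[10] = restrialB$extrater
  sorted[11] = rialB$extraterrest
  sorted[12] = rrestrialB$extrate
  sorted[13] = strialB$extraterre
  sorted[14] = terrestrialB$extra
  sorted[15] = traterrestrialB$ex
  sorted[16] = trialB$extraterres
  sorted[17] = xtraterrestrialB$e
sorted[15] = traterrestrialB$ex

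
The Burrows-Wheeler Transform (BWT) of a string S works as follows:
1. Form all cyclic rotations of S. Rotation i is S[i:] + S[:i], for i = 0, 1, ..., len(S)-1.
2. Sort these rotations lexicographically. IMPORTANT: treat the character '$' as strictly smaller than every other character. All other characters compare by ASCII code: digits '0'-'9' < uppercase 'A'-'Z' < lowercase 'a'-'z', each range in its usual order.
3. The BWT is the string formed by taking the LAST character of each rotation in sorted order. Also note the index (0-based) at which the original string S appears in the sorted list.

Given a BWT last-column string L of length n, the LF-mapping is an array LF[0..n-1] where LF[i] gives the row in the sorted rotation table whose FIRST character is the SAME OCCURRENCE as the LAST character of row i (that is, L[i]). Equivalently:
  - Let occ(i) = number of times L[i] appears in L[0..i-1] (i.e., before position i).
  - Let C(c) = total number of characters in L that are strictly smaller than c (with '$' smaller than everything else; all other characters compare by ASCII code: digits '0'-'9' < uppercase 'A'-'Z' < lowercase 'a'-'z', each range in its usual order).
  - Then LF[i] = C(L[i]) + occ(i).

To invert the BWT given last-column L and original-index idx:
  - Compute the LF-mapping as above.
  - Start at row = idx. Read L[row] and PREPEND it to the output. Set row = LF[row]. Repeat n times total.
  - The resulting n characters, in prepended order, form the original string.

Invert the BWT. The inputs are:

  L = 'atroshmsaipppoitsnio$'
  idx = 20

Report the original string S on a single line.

LF mapping: 1 19 15 9 16 3 7 17 2 4 12 13 14 10 5 20 18 8 6 11 0
Walk LF starting at row 20, prepending L[row]:
  step 1: row=20, L[20]='$', prepend. Next row=LF[20]=0
  step 2: row=0, L[0]='a', prepend. Next row=LF[0]=1
  step 3: row=1, L[1]='t', prepend. Next row=LF[1]=19
  step 4: row=19, L[19]='o', prepend. Next row=LF[19]=11
  step 5: row=11, L[11]='p', prepend. Next row=LF[11]=13
  step 6: row=13, L[13]='o', prepend. Next row=LF[13]=10
  step 7: row=10, L[10]='p', prepend. Next row=LF[10]=12
  step 8: row=12, L[12]='p', prepend. Next row=LF[12]=14
  step 9: row=14, L[14]='i', prepend. Next row=LF[14]=5
  step 10: row=5, L[5]='h', prepend. Next row=LF[5]=3
  step 11: row=3, L[3]='o', prepend. Next row=LF[3]=9
  step 12: row=9, L[9]='i', prepend. Next row=LF[9]=4
  step 13: row=4, L[4]='s', prepend. Next row=LF[4]=16
  step 14: row=16, L[16]='s', prepend. Next row=LF[16]=18
  step 15: row=18, L[18]='i', prepend. Next row=LF[18]=6
  step 16: row=6, L[6]='m', prepend. Next row=LF[6]=7
  step 17: row=7, L[7]='s', prepend. Next row=LF[7]=17
  step 18: row=17, L[17]='n', prepend. Next row=LF[17]=8
  step 19: row=8, L[8]='a', prepend. Next row=LF[8]=2
  step 20: row=2, L[2]='r', prepend. Next row=LF[2]=15
  step 21: row=15, L[15]='t', prepend. Next row=LF[15]=20
Reversed output: transmissiohippopota$

Answer: transmissiohippopota$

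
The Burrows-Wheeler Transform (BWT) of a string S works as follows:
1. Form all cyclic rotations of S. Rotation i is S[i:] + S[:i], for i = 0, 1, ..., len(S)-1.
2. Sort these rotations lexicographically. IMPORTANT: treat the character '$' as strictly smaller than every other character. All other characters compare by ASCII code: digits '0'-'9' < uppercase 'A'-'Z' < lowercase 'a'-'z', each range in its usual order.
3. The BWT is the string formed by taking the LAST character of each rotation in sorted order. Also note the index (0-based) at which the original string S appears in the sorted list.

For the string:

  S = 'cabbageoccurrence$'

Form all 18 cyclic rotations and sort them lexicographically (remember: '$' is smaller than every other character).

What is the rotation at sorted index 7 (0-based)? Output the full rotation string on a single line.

All 18 rotations (rotation i = S[i:]+S[:i]):
  rot[0] = cabbageoccurrence$
  rot[1] = abbageoccurrence$c
  rot[2] = bbageoccurrence$ca
  rot[3] = bageoccurrence$cab
  rot[4] = ageoccurrence$cabb
  rot[5] = geoccurrence$cabba
  rot[6] = eoccurrence$cabbag
  rot[7] = occurrence$cabbage
  rot[8] = ccurrence$cabbageo
  rot[9] = currence$cabbageoc
  rot[10] = urrence$cabbageocc
  rot[11] = rrence$cabbageoccu
  rot[12] = rence$cabbageoccur
  rot[13] = ence$cabbageoccurr
  rot[14] = nce$cabbageoccurre
  rot[15] = ce$cabbageoccurren
  rot[16] = e$cabbageoccurrenc
  rot[17] = $cabbageoccurrence
Sorted (with $ < everything):
  sorted[0] = $cabbageoccurrence
  sorted[1] = abbageoccurrence$c
  sorted[2] = ageoccurrence$cabb
  sorted[3] = bageoccurrence$cab
  sorted[4] = bbageoccurrence$ca
  sorted[5] = cabbageoccurrence$
  sorted[6] = ccurrence$cabbageo
  sorted[7] = ce$cabbageoccurren
  sorted[8] = currence$cabbageoc
  sorted[9] = e$cabbageoccurrenc
  sorted[10] = ence$cabbageoccurr
  sorted[11] = eoccurrence$cabbag
  sorted[12] = geoccurrence$cabba
  sorted[13] = nce$cabbageoccurre
  sorted[14] = occurrence$cabbage
  sorted[15] = rence$cabbageoccur
  sorted[16] = rrence$cabbageoccu
  sorted[17] = urrence$cabbageocc
sorted[7] = ce$cabbageoccurren

Answer: ce$cabbageoccurren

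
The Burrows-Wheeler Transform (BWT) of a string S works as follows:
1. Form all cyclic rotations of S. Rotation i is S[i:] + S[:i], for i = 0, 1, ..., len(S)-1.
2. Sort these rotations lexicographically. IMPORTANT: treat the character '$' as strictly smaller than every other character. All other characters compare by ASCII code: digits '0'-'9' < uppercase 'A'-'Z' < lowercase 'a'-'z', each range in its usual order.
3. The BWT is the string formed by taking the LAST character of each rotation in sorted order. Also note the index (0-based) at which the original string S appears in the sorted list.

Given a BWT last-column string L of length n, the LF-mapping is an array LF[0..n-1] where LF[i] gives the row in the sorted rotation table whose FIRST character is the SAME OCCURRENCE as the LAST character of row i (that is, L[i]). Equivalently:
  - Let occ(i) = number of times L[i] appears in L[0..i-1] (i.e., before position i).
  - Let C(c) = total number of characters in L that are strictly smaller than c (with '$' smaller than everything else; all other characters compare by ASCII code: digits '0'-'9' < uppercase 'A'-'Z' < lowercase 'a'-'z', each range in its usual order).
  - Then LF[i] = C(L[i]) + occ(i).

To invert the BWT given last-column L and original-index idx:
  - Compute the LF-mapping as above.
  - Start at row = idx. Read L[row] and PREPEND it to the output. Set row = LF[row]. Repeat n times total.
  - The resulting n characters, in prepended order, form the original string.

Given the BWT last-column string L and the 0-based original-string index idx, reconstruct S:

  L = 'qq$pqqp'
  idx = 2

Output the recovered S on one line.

Answer: pqqqpq$

Derivation:
LF mapping: 3 4 0 1 5 6 2
Walk LF starting at row 2, prepending L[row]:
  step 1: row=2, L[2]='$', prepend. Next row=LF[2]=0
  step 2: row=0, L[0]='q', prepend. Next row=LF[0]=3
  step 3: row=3, L[3]='p', prepend. Next row=LF[3]=1
  step 4: row=1, L[1]='q', prepend. Next row=LF[1]=4
  step 5: row=4, L[4]='q', prepend. Next row=LF[4]=5
  step 6: row=5, L[5]='q', prepend. Next row=LF[5]=6
  step 7: row=6, L[6]='p', prepend. Next row=LF[6]=2
Reversed output: pqqqpq$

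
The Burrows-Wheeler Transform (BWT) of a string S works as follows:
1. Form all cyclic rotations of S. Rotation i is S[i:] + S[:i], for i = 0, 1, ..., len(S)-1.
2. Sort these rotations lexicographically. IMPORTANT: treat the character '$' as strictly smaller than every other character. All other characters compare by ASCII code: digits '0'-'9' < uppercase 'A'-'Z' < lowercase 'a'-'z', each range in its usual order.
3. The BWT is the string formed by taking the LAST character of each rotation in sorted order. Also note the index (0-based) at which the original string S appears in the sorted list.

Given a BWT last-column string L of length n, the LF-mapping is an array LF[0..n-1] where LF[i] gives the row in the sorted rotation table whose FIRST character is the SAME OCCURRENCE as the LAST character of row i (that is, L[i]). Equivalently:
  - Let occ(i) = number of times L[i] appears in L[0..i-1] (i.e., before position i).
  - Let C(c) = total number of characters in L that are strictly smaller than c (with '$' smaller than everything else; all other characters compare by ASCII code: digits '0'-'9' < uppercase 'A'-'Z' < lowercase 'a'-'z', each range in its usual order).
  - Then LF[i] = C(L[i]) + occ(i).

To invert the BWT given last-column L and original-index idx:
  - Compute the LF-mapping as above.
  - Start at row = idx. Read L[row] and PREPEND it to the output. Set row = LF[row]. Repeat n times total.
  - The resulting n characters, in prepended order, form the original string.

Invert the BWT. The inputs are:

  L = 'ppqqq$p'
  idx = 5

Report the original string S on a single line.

Answer: qpqqpp$

Derivation:
LF mapping: 1 2 4 5 6 0 3
Walk LF starting at row 5, prepending L[row]:
  step 1: row=5, L[5]='$', prepend. Next row=LF[5]=0
  step 2: row=0, L[0]='p', prepend. Next row=LF[0]=1
  step 3: row=1, L[1]='p', prepend. Next row=LF[1]=2
  step 4: row=2, L[2]='q', prepend. Next row=LF[2]=4
  step 5: row=4, L[4]='q', prepend. Next row=LF[4]=6
  step 6: row=6, L[6]='p', prepend. Next row=LF[6]=3
  step 7: row=3, L[3]='q', prepend. Next row=LF[3]=5
Reversed output: qpqqpp$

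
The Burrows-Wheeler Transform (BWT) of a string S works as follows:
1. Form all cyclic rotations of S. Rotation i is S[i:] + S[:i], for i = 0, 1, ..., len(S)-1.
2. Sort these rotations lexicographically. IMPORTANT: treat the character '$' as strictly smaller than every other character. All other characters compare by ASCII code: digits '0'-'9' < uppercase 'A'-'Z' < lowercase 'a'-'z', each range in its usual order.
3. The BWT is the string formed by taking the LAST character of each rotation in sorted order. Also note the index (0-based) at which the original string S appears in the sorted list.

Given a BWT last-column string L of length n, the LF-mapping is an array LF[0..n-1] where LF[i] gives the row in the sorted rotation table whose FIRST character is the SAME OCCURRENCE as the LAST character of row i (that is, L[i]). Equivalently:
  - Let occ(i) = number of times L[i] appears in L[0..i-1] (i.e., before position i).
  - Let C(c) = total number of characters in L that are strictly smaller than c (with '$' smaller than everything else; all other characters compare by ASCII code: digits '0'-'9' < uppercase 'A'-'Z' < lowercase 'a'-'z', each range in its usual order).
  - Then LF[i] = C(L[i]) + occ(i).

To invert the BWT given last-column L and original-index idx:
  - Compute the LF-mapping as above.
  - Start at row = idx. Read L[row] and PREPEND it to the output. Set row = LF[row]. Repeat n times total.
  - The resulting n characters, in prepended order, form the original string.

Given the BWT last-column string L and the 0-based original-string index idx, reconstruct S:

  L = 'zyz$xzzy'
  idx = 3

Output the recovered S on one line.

Answer: yzzzyxz$

Derivation:
LF mapping: 4 2 5 0 1 6 7 3
Walk LF starting at row 3, prepending L[row]:
  step 1: row=3, L[3]='$', prepend. Next row=LF[3]=0
  step 2: row=0, L[0]='z', prepend. Next row=LF[0]=4
  step 3: row=4, L[4]='x', prepend. Next row=LF[4]=1
  step 4: row=1, L[1]='y', prepend. Next row=LF[1]=2
  step 5: row=2, L[2]='z', prepend. Next row=LF[2]=5
  step 6: row=5, L[5]='z', prepend. Next row=LF[5]=6
  step 7: row=6, L[6]='z', prepend. Next row=LF[6]=7
  step 8: row=7, L[7]='y', prepend. Next row=LF[7]=3
Reversed output: yzzzyxz$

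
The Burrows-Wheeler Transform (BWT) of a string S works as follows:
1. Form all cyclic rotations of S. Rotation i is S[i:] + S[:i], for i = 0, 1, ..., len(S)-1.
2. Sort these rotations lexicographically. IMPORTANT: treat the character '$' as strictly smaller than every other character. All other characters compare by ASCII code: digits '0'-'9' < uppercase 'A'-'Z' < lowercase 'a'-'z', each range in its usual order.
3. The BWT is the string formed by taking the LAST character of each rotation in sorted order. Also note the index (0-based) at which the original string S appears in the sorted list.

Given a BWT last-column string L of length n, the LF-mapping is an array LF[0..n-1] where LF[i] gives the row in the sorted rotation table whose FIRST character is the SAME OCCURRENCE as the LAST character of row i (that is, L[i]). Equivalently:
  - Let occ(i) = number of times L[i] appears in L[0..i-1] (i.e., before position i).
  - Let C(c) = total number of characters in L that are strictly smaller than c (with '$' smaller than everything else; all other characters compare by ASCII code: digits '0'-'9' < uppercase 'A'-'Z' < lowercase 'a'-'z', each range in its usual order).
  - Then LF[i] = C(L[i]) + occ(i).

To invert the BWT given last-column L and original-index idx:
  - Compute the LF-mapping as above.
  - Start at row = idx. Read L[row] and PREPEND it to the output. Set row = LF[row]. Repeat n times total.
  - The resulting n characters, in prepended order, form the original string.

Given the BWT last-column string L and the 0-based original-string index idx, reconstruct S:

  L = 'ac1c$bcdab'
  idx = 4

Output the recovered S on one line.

LF mapping: 2 6 1 7 0 4 8 9 3 5
Walk LF starting at row 4, prepending L[row]:
  step 1: row=4, L[4]='$', prepend. Next row=LF[4]=0
  step 2: row=0, L[0]='a', prepend. Next row=LF[0]=2
  step 3: row=2, L[2]='1', prepend. Next row=LF[2]=1
  step 4: row=1, L[1]='c', prepend. Next row=LF[1]=6
  step 5: row=6, L[6]='c', prepend. Next row=LF[6]=8
  step 6: row=8, L[8]='a', prepend. Next row=LF[8]=3
  step 7: row=3, L[3]='c', prepend. Next row=LF[3]=7
  step 8: row=7, L[7]='d', prepend. Next row=LF[7]=9
  step 9: row=9, L[9]='b', prepend. Next row=LF[9]=5
  step 10: row=5, L[5]='b', prepend. Next row=LF[5]=4
Reversed output: bbdcacc1a$

Answer: bbdcacc1a$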